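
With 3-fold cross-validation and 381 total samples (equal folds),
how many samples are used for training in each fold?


Each validation fold has 381/3 = 127 samples. Training set = 381 - 127 = 254.

254


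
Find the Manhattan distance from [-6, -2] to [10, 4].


d = sum of absolute differences: |-6-10|=16 + |-2-4|=6 = 22.

22


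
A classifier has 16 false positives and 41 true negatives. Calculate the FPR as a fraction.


FPR = FP / (FP + TN) = 16 / 57 = 16/57.

16/57


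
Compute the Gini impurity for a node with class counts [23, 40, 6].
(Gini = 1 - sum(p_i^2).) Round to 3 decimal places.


Total = 69. Proportions: 23/69, 40/69, 6/69. sum(p_i^2) = 0.4547. Gini = 1 - 0.4547 = 0.5453, which rounds to 0.545.

0.545


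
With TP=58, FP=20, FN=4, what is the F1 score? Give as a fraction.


Precision = 58/78 = 29/39. Recall = 58/62 = 29/31. F1 = 2*P*R/(P+R) = 29/35.

29/35


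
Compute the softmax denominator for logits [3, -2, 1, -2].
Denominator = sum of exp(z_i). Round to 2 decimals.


Denom = e^3=20.0855 + e^-2=0.1353 + e^1=2.7183 + e^-2=0.1353. Sum = 23.0744, which rounds to 23.07.

23.07


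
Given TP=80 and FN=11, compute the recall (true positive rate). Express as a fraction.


Recall = TP / (TP + FN) = 80 / 91 = 80/91.

80/91


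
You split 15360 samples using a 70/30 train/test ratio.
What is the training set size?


Test set = 15360 * 30% = 4608. Training set = 15360 - 4608 = 10752.

10752


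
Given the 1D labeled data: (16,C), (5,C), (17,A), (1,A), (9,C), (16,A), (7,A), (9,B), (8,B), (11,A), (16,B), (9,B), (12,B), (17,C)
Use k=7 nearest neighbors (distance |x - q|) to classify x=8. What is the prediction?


Distances: |16-8|=8, |5-8|=3, |17-8|=9, |1-8|=7, |9-8|=1, |16-8|=8, |7-8|=1, |9-8|=1, |8-8|=0, |11-8|=3, |16-8|=8, |9-8|=1, |12-8|=4, |17-8|=9. 7 nearest: (8,B), (7,A), (9,B), (9,B), (9,C), (11,A), (5,C). Counts: {'B': 3, 'A': 2, 'C': 2}. Majority class: B.

B


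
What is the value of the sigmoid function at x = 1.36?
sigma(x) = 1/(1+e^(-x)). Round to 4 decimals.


sigma(1.36) = 1/(1+e^(-1.36)) = 1/(1+0.256661) = 1/1.256661 = 0.7958.

0.7958


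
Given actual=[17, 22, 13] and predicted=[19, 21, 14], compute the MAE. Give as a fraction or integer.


MAE = (1/3) * (|17-19|=2 + |22-21|=1 + |13-14|=1). Sum = 4. MAE = 4/3.

4/3


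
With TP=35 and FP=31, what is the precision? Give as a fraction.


Precision = TP / (TP + FP) = 35 / 66 = 35/66.

35/66


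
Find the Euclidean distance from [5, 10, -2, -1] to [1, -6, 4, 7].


d = sqrt(sum of squared differences). (5-1)^2=16, (10--6)^2=256, (-2-4)^2=36, (-1-7)^2=64. Sum = 372.

sqrt(372)


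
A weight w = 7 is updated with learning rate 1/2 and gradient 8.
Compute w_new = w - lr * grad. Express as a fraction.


w_new = 7 - 1/2 * 8 = 7 - 4 = 3.

3


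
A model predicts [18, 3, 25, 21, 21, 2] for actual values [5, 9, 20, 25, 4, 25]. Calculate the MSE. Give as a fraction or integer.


MSE = (1/6) * ((5-18)^2=169 + (9-3)^2=36 + (20-25)^2=25 + (25-21)^2=16 + (4-21)^2=289 + (25-2)^2=529). Sum = 1064. MSE = 532/3.

532/3


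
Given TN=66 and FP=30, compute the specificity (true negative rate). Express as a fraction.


Specificity = TN / (TN + FP) = 66 / 96 = 11/16.

11/16


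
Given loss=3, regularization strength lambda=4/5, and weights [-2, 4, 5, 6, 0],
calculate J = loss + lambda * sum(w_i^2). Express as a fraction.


L2 sq norm = sum(w^2) = 81. J = 3 + 4/5 * 81 = 339/5.

339/5


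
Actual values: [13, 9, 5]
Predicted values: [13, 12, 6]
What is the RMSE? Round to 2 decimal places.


MSE = 3.3333. RMSE = sqrt(3.3333) = 1.83.

1.83


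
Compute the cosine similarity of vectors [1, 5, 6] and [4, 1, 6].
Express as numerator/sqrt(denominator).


dot = 45. |a|^2 = 62, |b|^2 = 53. cos = 45/sqrt(3286).

45/sqrt(3286)


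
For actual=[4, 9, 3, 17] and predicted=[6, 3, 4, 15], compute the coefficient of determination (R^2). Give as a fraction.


Mean(y) = 33/4. SS_res = 45. SS_tot = 491/4. R^2 = 1 - 45/(491/4) = 311/491.

311/491


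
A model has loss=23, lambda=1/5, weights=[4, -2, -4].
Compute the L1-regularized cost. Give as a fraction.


L1 norm = sum(|w|) = 10. J = 23 + 1/5 * 10 = 25.

25


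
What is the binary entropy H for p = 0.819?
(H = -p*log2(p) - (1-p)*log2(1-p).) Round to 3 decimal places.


H = -0.819*log2(0.819) - 0.181*log2(0.181) = 0.682.

0.682


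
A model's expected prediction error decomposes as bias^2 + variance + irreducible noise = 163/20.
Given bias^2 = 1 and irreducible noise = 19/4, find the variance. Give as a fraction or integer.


Total error = bias^2 + variance + irreducible noise. So variance = 163/20 - 1 - 19/4 = 12/5.

12/5


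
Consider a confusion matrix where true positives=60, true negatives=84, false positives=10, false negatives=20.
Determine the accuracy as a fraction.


Accuracy = (TP + TN) / (TP + TN + FP + FN) = (60 + 84) / 174 = 24/29.

24/29


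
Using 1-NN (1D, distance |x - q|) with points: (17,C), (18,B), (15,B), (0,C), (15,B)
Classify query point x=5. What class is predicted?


Distances: |17-5|=12, |18-5|=13, |15-5|=10, |0-5|=5, |15-5|=10. 1 nearest: (0,C). Counts: {'C': 1}. Majority class: C.

C


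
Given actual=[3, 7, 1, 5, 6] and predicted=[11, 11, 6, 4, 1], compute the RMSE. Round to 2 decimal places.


MSE = 26.2000. RMSE = sqrt(26.2000) = 5.12.

5.12


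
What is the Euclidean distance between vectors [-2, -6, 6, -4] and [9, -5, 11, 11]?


d = sqrt(sum of squared differences). (-2-9)^2=121, (-6--5)^2=1, (6-11)^2=25, (-4-11)^2=225. Sum = 372.

sqrt(372)


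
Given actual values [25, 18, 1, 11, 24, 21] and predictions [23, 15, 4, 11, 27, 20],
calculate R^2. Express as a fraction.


Mean(y) = 50/3. SS_res = 32. SS_tot = 1264/3. R^2 = 1 - 32/(1264/3) = 73/79.

73/79


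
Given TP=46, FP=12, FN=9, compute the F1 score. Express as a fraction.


Precision = 46/58 = 23/29. Recall = 46/55 = 46/55. F1 = 2*P*R/(P+R) = 92/113.

92/113


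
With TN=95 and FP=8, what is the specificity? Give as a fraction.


Specificity = TN / (TN + FP) = 95 / 103 = 95/103.

95/103


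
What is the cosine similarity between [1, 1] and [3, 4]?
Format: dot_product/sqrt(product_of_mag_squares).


dot = 7. |a|^2 = 2, |b|^2 = 25. cos = 7/sqrt(50).

7/sqrt(50)


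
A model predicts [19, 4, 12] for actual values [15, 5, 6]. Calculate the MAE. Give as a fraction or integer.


MAE = (1/3) * (|15-19|=4 + |5-4|=1 + |6-12|=6). Sum = 11. MAE = 11/3.

11/3


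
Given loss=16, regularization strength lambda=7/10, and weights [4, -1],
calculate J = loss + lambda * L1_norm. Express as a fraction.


L1 norm = sum(|w|) = 5. J = 16 + 7/10 * 5 = 39/2.

39/2


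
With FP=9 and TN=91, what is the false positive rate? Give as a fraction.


FPR = FP / (FP + TN) = 9 / 100 = 9/100.

9/100


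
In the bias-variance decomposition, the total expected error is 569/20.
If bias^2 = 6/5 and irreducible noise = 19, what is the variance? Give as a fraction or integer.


Total error = bias^2 + variance + irreducible noise. So variance = 569/20 - 6/5 - 19 = 33/4.

33/4


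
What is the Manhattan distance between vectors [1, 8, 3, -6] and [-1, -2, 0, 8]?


d = sum of absolute differences: |1--1|=2 + |8--2|=10 + |3-0|=3 + |-6-8|=14 = 29.

29


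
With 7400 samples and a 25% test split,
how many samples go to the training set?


Test set = 7400 * 25% = 1850. Training set = 7400 - 1850 = 5550.

5550


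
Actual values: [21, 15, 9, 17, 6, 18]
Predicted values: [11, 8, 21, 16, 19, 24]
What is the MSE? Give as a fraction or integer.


MSE = (1/6) * ((21-11)^2=100 + (15-8)^2=49 + (9-21)^2=144 + (17-16)^2=1 + (6-19)^2=169 + (18-24)^2=36). Sum = 499. MSE = 499/6.

499/6


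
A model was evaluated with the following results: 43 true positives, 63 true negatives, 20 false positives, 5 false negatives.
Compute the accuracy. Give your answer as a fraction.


Accuracy = (TP + TN) / (TP + TN + FP + FN) = (43 + 63) / 131 = 106/131.

106/131


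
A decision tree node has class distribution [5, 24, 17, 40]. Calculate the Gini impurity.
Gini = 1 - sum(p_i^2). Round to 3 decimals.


Total = 86. Proportions: 5/86, 24/86, 17/86, 40/86. sum(p_i^2) = 0.3367. Gini = 1 - 0.3367 = 0.6633, which rounds to 0.663.

0.663


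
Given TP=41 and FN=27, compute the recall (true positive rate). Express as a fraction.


Recall = TP / (TP + FN) = 41 / 68 = 41/68.

41/68


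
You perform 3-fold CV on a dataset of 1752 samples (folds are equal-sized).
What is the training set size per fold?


Each validation fold has 1752/3 = 584 samples. Training set = 1752 - 584 = 1168.

1168


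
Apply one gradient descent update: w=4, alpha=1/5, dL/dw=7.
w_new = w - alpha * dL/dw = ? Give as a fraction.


w_new = 4 - 1/5 * 7 = 4 - 7/5 = 13/5.

13/5


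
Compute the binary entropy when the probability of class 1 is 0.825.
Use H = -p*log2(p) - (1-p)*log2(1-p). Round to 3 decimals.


H = -0.825*log2(0.825) - 0.175*log2(0.175) = 0.669.

0.669


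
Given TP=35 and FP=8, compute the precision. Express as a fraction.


Precision = TP / (TP + FP) = 35 / 43 = 35/43.

35/43


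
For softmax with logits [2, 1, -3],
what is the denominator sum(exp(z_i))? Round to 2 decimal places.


Denom = e^2=7.3891 + e^1=2.7183 + e^-3=0.0498. Sum = 10.1572, which rounds to 10.16.

10.16


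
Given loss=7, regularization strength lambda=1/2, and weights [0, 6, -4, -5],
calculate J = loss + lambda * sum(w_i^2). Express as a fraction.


L2 sq norm = sum(w^2) = 77. J = 7 + 1/2 * 77 = 91/2.

91/2


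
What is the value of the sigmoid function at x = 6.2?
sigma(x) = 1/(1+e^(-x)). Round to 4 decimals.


sigma(6.2) = 1/(1+e^(-6.2)) = 1/(1+0.002029) = 1/1.002029 = 0.9980.

0.9980


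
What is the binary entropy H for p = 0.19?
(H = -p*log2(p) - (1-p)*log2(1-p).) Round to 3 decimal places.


H = -0.19*log2(0.19) - 0.81*log2(0.81) = 0.701.

0.701


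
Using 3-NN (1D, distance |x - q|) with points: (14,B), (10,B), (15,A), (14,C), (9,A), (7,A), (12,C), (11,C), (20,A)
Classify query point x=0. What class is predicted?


Distances: |14-0|=14, |10-0|=10, |15-0|=15, |14-0|=14, |9-0|=9, |7-0|=7, |12-0|=12, |11-0|=11, |20-0|=20. 3 nearest: (7,A), (9,A), (10,B). Counts: {'A': 2, 'B': 1}. Majority class: A.

A


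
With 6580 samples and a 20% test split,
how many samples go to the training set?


Test set = 6580 * 20% = 1316. Training set = 6580 - 1316 = 5264.

5264


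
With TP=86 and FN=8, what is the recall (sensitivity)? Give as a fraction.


Recall = TP / (TP + FN) = 86 / 94 = 43/47.

43/47


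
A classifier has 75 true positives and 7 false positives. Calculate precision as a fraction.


Precision = TP / (TP + FP) = 75 / 82 = 75/82.

75/82


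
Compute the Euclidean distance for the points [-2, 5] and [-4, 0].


d = sqrt(sum of squared differences). (-2--4)^2=4, (5-0)^2=25. Sum = 29.

sqrt(29)


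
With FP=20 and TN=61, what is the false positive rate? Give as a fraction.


FPR = FP / (FP + TN) = 20 / 81 = 20/81.

20/81


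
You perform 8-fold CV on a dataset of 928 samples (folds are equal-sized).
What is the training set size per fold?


Each validation fold has 928/8 = 116 samples. Training set = 928 - 116 = 812.

812


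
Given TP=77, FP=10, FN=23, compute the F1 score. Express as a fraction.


Precision = 77/87 = 77/87. Recall = 77/100 = 77/100. F1 = 2*P*R/(P+R) = 14/17.

14/17


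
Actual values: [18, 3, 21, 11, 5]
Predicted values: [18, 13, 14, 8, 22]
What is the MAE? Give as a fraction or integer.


MAE = (1/5) * (|18-18|=0 + |3-13|=10 + |21-14|=7 + |11-8|=3 + |5-22|=17). Sum = 37. MAE = 37/5.

37/5


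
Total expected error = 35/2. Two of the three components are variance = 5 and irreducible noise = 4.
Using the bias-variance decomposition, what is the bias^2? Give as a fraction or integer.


Total error = bias^2 + variance + irreducible noise. So bias^2 = 35/2 - 5 - 4 = 17/2.

17/2


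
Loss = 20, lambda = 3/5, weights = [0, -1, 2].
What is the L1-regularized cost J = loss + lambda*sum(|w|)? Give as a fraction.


L1 norm = sum(|w|) = 3. J = 20 + 3/5 * 3 = 109/5.

109/5


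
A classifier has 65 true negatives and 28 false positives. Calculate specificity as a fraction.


Specificity = TN / (TN + FP) = 65 / 93 = 65/93.

65/93


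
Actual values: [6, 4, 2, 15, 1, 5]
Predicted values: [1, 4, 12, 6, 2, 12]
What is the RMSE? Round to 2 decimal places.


MSE = 42.6667. RMSE = sqrt(42.6667) = 6.53.

6.53


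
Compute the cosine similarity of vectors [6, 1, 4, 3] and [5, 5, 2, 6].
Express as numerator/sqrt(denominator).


dot = 61. |a|^2 = 62, |b|^2 = 90. cos = 61/sqrt(5580).

61/sqrt(5580)


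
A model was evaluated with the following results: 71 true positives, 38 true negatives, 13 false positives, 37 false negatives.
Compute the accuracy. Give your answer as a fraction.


Accuracy = (TP + TN) / (TP + TN + FP + FN) = (71 + 38) / 159 = 109/159.

109/159


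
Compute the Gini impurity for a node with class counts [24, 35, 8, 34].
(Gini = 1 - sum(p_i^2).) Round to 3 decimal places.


Total = 101. Proportions: 24/101, 35/101, 8/101, 34/101. sum(p_i^2) = 0.2961. Gini = 1 - 0.2961 = 0.7039, which rounds to 0.704.

0.704


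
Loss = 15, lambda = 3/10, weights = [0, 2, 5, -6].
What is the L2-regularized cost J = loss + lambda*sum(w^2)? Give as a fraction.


L2 sq norm = sum(w^2) = 65. J = 15 + 3/10 * 65 = 69/2.

69/2


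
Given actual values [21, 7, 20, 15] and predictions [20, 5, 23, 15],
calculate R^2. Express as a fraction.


Mean(y) = 63/4. SS_res = 14. SS_tot = 491/4. R^2 = 1 - 14/(491/4) = 435/491.

435/491


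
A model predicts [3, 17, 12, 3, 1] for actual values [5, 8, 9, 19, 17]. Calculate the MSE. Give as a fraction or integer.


MSE = (1/5) * ((5-3)^2=4 + (8-17)^2=81 + (9-12)^2=9 + (19-3)^2=256 + (17-1)^2=256). Sum = 606. MSE = 606/5.

606/5


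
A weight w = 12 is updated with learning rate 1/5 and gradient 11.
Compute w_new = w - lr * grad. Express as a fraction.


w_new = 12 - 1/5 * 11 = 12 - 11/5 = 49/5.

49/5


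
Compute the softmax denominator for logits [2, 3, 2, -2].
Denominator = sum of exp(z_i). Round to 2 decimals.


Denom = e^2=7.3891 + e^3=20.0855 + e^2=7.3891 + e^-2=0.1353. Sum = 34.9990, which rounds to 35.00.

35.00


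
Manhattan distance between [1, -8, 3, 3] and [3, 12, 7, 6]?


d = sum of absolute differences: |1-3|=2 + |-8-12|=20 + |3-7|=4 + |3-6|=3 = 29.

29


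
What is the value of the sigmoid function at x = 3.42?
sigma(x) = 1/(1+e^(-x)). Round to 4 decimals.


sigma(3.42) = 1/(1+e^(-3.42)) = 1/(1+0.032712) = 1/1.032712 = 0.9683.

0.9683


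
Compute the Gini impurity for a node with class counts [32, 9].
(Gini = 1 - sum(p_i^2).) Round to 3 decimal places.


Total = 41. Proportions: 32/41, 9/41. sum(p_i^2) = 0.6573. Gini = 1 - 0.6573 = 0.3427, which rounds to 0.343.

0.343


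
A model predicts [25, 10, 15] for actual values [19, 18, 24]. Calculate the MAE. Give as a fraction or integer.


MAE = (1/3) * (|19-25|=6 + |18-10|=8 + |24-15|=9). Sum = 23. MAE = 23/3.

23/3


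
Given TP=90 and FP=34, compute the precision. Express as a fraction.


Precision = TP / (TP + FP) = 90 / 124 = 45/62.

45/62


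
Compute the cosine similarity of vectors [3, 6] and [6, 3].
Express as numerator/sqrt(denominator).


dot = 36. |a|^2 = 45, |b|^2 = 45. cos = 36/sqrt(2025).

36/sqrt(2025)


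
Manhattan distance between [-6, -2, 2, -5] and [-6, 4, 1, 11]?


d = sum of absolute differences: |-6--6|=0 + |-2-4|=6 + |2-1|=1 + |-5-11|=16 = 23.

23


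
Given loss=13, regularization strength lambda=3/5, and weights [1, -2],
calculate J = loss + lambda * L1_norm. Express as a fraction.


L1 norm = sum(|w|) = 3. J = 13 + 3/5 * 3 = 74/5.

74/5


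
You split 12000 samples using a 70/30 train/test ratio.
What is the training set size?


Test set = 12000 * 30% = 3600. Training set = 12000 - 3600 = 8400.

8400


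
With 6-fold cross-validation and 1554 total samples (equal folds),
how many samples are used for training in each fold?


Each validation fold has 1554/6 = 259 samples. Training set = 1554 - 259 = 1295.

1295


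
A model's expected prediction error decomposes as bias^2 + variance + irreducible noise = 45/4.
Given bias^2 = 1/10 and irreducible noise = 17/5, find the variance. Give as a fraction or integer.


Total error = bias^2 + variance + irreducible noise. So variance = 45/4 - 1/10 - 17/5 = 31/4.

31/4


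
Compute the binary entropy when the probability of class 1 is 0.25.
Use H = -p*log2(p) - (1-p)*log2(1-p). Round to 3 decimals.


H = -0.25*log2(0.25) - 0.75*log2(0.75) = 0.811.

0.811


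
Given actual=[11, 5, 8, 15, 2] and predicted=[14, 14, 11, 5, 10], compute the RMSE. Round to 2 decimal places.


MSE = 52.6000. RMSE = sqrt(52.6000) = 7.25.

7.25


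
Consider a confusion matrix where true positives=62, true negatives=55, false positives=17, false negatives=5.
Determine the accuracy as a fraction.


Accuracy = (TP + TN) / (TP + TN + FP + FN) = (62 + 55) / 139 = 117/139.

117/139


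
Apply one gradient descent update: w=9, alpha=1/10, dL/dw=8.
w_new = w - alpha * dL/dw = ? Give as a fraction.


w_new = 9 - 1/10 * 8 = 9 - 4/5 = 41/5.

41/5


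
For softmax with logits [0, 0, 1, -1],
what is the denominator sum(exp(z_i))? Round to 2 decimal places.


Denom = e^0=1.0000 + e^0=1.0000 + e^1=2.7183 + e^-1=0.3679. Sum = 5.0862, which rounds to 5.09.

5.09


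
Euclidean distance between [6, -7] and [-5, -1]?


d = sqrt(sum of squared differences). (6--5)^2=121, (-7--1)^2=36. Sum = 157.

sqrt(157)


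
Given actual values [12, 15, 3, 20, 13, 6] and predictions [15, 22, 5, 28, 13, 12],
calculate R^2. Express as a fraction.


Mean(y) = 23/2. SS_res = 162. SS_tot = 379/2. R^2 = 1 - 162/(379/2) = 55/379.

55/379


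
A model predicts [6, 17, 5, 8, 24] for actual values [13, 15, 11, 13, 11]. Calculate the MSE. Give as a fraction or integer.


MSE = (1/5) * ((13-6)^2=49 + (15-17)^2=4 + (11-5)^2=36 + (13-8)^2=25 + (11-24)^2=169). Sum = 283. MSE = 283/5.

283/5


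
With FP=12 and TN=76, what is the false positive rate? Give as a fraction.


FPR = FP / (FP + TN) = 12 / 88 = 3/22.

3/22


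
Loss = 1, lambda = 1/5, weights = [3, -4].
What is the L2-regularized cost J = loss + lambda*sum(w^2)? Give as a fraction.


L2 sq norm = sum(w^2) = 25. J = 1 + 1/5 * 25 = 6.

6


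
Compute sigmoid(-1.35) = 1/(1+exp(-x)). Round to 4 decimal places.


sigma(-1.35) = 1/(1+e^(1.35)) = 1/(1+3.857426) = 1/4.857426 = 0.2059.

0.2059


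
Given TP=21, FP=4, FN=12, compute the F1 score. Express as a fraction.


Precision = 21/25 = 21/25. Recall = 21/33 = 7/11. F1 = 2*P*R/(P+R) = 21/29.

21/29


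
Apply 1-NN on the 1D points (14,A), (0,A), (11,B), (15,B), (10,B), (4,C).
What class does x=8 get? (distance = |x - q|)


Distances: |14-8|=6, |0-8|=8, |11-8|=3, |15-8|=7, |10-8|=2, |4-8|=4. 1 nearest: (10,B). Counts: {'B': 1}. Majority class: B.

B


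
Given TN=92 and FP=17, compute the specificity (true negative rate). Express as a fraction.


Specificity = TN / (TN + FP) = 92 / 109 = 92/109.

92/109


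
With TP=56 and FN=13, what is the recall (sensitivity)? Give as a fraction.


Recall = TP / (TP + FN) = 56 / 69 = 56/69.

56/69


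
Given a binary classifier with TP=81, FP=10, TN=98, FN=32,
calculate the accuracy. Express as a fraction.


Accuracy = (TP + TN) / (TP + TN + FP + FN) = (81 + 98) / 221 = 179/221.

179/221


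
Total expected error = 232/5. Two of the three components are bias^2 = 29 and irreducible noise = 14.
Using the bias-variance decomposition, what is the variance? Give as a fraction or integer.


Total error = bias^2 + variance + irreducible noise. So variance = 232/5 - 29 - 14 = 17/5.

17/5


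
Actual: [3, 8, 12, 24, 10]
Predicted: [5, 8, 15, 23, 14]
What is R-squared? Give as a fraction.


Mean(y) = 57/5. SS_res = 30. SS_tot = 1216/5. R^2 = 1 - 30/(1216/5) = 533/608.

533/608


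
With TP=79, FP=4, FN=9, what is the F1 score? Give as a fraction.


Precision = 79/83 = 79/83. Recall = 79/88 = 79/88. F1 = 2*P*R/(P+R) = 158/171.

158/171


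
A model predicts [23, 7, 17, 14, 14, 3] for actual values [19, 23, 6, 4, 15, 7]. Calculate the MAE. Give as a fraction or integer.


MAE = (1/6) * (|19-23|=4 + |23-7|=16 + |6-17|=11 + |4-14|=10 + |15-14|=1 + |7-3|=4). Sum = 46. MAE = 23/3.

23/3


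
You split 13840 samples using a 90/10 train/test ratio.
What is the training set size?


Test set = 13840 * 10% = 1384. Training set = 13840 - 1384 = 12456.

12456


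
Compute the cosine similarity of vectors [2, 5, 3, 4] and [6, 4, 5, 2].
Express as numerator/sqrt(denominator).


dot = 55. |a|^2 = 54, |b|^2 = 81. cos = 55/sqrt(4374).

55/sqrt(4374)


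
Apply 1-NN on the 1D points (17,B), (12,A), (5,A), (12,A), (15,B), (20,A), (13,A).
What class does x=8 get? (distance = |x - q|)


Distances: |17-8|=9, |12-8|=4, |5-8|=3, |12-8|=4, |15-8|=7, |20-8|=12, |13-8|=5. 1 nearest: (5,A). Counts: {'A': 1}. Majority class: A.

A


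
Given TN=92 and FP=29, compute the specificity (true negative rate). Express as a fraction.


Specificity = TN / (TN + FP) = 92 / 121 = 92/121.

92/121


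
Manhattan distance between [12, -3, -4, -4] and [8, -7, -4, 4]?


d = sum of absolute differences: |12-8|=4 + |-3--7|=4 + |-4--4|=0 + |-4-4|=8 = 16.

16


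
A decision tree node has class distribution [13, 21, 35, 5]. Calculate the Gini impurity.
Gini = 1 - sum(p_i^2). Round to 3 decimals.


Total = 74. Proportions: 13/74, 21/74, 35/74, 5/74. sum(p_i^2) = 0.3397. Gini = 1 - 0.3397 = 0.6603, which rounds to 0.660.

0.660


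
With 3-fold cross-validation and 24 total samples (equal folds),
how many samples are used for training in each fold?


Each validation fold has 24/3 = 8 samples. Training set = 24 - 8 = 16.

16


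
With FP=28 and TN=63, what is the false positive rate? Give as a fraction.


FPR = FP / (FP + TN) = 28 / 91 = 4/13.

4/13


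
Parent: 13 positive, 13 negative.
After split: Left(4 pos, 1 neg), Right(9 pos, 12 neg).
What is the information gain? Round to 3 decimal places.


H(parent) = 1.0000. H(left) = 0.7219, H(right) = 0.9852. Weighted = (5/26)*0.7219 + (21/26)*0.9852 = 0.9346. IG = 1.0000 - 0.9346 = 0.0654, which rounds to 0.065.

0.065


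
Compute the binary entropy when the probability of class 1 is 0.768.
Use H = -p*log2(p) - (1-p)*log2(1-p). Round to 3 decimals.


H = -0.768*log2(0.768) - 0.232*log2(0.232) = 0.781.

0.781


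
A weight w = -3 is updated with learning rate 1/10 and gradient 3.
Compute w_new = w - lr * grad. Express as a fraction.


w_new = -3 - 1/10 * 3 = -3 - 3/10 = -33/10.

-33/10


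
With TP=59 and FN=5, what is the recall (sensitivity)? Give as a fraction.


Recall = TP / (TP + FN) = 59 / 64 = 59/64.

59/64


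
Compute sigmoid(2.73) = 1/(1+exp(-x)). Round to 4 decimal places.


sigma(2.73) = 1/(1+e^(-2.73)) = 1/(1+0.065219) = 1/1.065219 = 0.9388.

0.9388


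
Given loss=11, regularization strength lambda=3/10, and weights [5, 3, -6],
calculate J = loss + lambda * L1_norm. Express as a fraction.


L1 norm = sum(|w|) = 14. J = 11 + 3/10 * 14 = 76/5.

76/5


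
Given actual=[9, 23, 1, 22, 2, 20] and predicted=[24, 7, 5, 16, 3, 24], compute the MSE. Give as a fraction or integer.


MSE = (1/6) * ((9-24)^2=225 + (23-7)^2=256 + (1-5)^2=16 + (22-16)^2=36 + (2-3)^2=1 + (20-24)^2=16). Sum = 550. MSE = 275/3.

275/3


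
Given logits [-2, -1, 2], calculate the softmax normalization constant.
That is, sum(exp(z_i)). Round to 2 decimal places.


Denom = e^-2=0.1353 + e^-1=0.3679 + e^2=7.3891. Sum = 7.8923, which rounds to 7.89.

7.89


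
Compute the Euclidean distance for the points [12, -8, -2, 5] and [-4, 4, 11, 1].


d = sqrt(sum of squared differences). (12--4)^2=256, (-8-4)^2=144, (-2-11)^2=169, (5-1)^2=16. Sum = 585.

sqrt(585)


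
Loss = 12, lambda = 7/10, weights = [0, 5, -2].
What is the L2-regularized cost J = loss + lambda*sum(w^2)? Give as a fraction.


L2 sq norm = sum(w^2) = 29. J = 12 + 7/10 * 29 = 323/10.

323/10


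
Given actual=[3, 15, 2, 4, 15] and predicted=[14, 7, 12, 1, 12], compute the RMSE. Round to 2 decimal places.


MSE = 60.6000. RMSE = sqrt(60.6000) = 7.78.

7.78


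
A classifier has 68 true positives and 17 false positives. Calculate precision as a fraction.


Precision = TP / (TP + FP) = 68 / 85 = 4/5.

4/5


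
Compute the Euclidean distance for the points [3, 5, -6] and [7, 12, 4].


d = sqrt(sum of squared differences). (3-7)^2=16, (5-12)^2=49, (-6-4)^2=100. Sum = 165.

sqrt(165)


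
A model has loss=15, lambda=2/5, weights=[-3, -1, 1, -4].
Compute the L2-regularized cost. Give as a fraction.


L2 sq norm = sum(w^2) = 27. J = 15 + 2/5 * 27 = 129/5.

129/5


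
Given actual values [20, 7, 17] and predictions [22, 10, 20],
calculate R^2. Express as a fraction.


Mean(y) = 44/3. SS_res = 22. SS_tot = 278/3. R^2 = 1 - 22/(278/3) = 106/139.

106/139


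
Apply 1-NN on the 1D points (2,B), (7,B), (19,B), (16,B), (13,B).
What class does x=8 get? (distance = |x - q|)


Distances: |2-8|=6, |7-8|=1, |19-8|=11, |16-8|=8, |13-8|=5. 1 nearest: (7,B). Counts: {'B': 1}. Majority class: B.

B


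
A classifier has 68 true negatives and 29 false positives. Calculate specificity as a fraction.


Specificity = TN / (TN + FP) = 68 / 97 = 68/97.

68/97


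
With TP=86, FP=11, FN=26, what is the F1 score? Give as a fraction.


Precision = 86/97 = 86/97. Recall = 86/112 = 43/56. F1 = 2*P*R/(P+R) = 172/209.

172/209


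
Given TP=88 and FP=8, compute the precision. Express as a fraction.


Precision = TP / (TP + FP) = 88 / 96 = 11/12.

11/12


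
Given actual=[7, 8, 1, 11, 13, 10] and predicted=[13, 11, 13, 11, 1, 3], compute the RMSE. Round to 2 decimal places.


MSE = 63.6667. RMSE = sqrt(63.6667) = 7.98.

7.98


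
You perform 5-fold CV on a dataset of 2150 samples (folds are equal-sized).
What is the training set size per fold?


Each validation fold has 2150/5 = 430 samples. Training set = 2150 - 430 = 1720.

1720


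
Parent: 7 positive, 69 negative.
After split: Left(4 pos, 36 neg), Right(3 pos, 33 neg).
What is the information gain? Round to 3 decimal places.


H(parent) = 0.4435. H(left) = 0.4690, H(right) = 0.4138. Weighted = (40/76)*0.4690 + (36/76)*0.4138 = 0.4429. IG = 0.4435 - 0.4429 = 0.0006, which rounds to 0.001.

0.001


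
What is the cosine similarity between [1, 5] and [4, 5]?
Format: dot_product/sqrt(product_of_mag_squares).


dot = 29. |a|^2 = 26, |b|^2 = 41. cos = 29/sqrt(1066).

29/sqrt(1066)


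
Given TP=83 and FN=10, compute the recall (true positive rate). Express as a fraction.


Recall = TP / (TP + FN) = 83 / 93 = 83/93.

83/93


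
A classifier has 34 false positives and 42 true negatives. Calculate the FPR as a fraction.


FPR = FP / (FP + TN) = 34 / 76 = 17/38.

17/38


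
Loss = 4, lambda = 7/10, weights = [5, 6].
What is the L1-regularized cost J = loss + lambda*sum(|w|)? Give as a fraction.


L1 norm = sum(|w|) = 11. J = 4 + 7/10 * 11 = 117/10.

117/10


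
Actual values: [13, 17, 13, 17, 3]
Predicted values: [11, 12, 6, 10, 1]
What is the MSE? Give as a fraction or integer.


MSE = (1/5) * ((13-11)^2=4 + (17-12)^2=25 + (13-6)^2=49 + (17-10)^2=49 + (3-1)^2=4). Sum = 131. MSE = 131/5.

131/5


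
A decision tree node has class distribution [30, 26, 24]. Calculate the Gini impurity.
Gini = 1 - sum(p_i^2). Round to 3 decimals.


Total = 80. Proportions: 30/80, 26/80, 24/80. sum(p_i^2) = 0.3362. Gini = 1 - 0.3362 = 0.6638, which rounds to 0.664.

0.664


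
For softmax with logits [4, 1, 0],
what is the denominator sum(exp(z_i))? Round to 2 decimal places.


Denom = e^4=54.5982 + e^1=2.7183 + e^0=1.0000. Sum = 58.3165, which rounds to 58.32.

58.32


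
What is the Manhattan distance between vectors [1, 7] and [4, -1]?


d = sum of absolute differences: |1-4|=3 + |7--1|=8 = 11.

11


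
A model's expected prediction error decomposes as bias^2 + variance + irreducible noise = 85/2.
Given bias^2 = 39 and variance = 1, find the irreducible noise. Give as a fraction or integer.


Total error = bias^2 + variance + irreducible noise. So irreducible noise = 85/2 - 39 - 1 = 5/2.

5/2


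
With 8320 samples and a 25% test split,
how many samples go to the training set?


Test set = 8320 * 25% = 2080. Training set = 8320 - 2080 = 6240.

6240


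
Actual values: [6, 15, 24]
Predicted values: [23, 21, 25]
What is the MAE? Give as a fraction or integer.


MAE = (1/3) * (|6-23|=17 + |15-21|=6 + |24-25|=1). Sum = 24. MAE = 8.

8


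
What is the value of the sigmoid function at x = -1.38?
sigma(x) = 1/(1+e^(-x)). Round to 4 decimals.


sigma(-1.38) = 1/(1+e^(1.38)) = 1/(1+3.974902) = 1/4.974902 = 0.2010.

0.2010


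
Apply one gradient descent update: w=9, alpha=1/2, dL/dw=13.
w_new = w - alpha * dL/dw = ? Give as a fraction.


w_new = 9 - 1/2 * 13 = 9 - 13/2 = 5/2.

5/2


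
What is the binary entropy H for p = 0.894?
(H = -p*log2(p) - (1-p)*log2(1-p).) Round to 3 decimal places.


H = -0.894*log2(0.894) - 0.106*log2(0.106) = 0.488.

0.488


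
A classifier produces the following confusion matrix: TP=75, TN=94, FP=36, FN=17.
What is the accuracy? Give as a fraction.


Accuracy = (TP + TN) / (TP + TN + FP + FN) = (75 + 94) / 222 = 169/222.

169/222


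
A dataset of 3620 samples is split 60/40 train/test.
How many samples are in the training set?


Test set = 3620 * 40% = 1448. Training set = 3620 - 1448 = 2172.

2172


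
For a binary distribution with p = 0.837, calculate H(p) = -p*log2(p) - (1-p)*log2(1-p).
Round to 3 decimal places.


H = -0.837*log2(0.837) - 0.163*log2(0.163) = 0.641.

0.641


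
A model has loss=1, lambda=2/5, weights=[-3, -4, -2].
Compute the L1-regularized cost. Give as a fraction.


L1 norm = sum(|w|) = 9. J = 1 + 2/5 * 9 = 23/5.

23/5


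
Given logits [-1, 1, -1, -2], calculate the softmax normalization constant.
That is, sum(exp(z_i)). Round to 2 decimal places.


Denom = e^-1=0.3679 + e^1=2.7183 + e^-1=0.3679 + e^-2=0.1353. Sum = 3.5894, which rounds to 3.59.

3.59


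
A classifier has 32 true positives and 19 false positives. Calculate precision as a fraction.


Precision = TP / (TP + FP) = 32 / 51 = 32/51.

32/51


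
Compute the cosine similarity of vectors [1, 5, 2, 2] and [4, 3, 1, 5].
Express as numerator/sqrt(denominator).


dot = 31. |a|^2 = 34, |b|^2 = 51. cos = 31/sqrt(1734).

31/sqrt(1734)


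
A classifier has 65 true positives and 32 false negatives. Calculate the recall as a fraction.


Recall = TP / (TP + FN) = 65 / 97 = 65/97.

65/97


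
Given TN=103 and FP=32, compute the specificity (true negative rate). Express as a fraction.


Specificity = TN / (TN + FP) = 103 / 135 = 103/135.

103/135


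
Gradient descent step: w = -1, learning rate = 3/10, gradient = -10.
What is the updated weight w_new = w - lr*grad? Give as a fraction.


w_new = -1 - 3/10 * -10 = -1 - -3 = 2.

2


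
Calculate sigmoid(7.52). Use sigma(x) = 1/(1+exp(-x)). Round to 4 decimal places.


sigma(7.52) = 1/(1+e^(-7.52)) = 1/(1+0.000542) = 1/1.000542 = 0.9995.

0.9995


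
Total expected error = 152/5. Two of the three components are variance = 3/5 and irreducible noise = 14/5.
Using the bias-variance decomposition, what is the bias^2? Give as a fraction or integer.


Total error = bias^2 + variance + irreducible noise. So bias^2 = 152/5 - 3/5 - 14/5 = 27.

27


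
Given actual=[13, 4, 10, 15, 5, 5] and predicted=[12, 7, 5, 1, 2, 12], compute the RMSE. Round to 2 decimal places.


MSE = 48.1667. RMSE = sqrt(48.1667) = 6.94.

6.94


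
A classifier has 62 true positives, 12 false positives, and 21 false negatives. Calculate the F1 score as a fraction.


Precision = 62/74 = 31/37. Recall = 62/83 = 62/83. F1 = 2*P*R/(P+R) = 124/157.

124/157


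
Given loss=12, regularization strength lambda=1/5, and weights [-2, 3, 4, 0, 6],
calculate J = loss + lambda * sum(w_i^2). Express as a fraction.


L2 sq norm = sum(w^2) = 65. J = 12 + 1/5 * 65 = 25.

25


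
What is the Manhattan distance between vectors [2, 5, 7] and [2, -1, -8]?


d = sum of absolute differences: |2-2|=0 + |5--1|=6 + |7--8|=15 = 21.

21


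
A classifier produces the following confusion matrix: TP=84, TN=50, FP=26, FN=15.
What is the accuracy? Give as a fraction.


Accuracy = (TP + TN) / (TP + TN + FP + FN) = (84 + 50) / 175 = 134/175.

134/175


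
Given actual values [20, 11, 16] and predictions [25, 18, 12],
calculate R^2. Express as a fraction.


Mean(y) = 47/3. SS_res = 90. SS_tot = 122/3. R^2 = 1 - 90/(122/3) = -74/61.

-74/61


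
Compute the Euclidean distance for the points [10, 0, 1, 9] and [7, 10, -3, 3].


d = sqrt(sum of squared differences). (10-7)^2=9, (0-10)^2=100, (1--3)^2=16, (9-3)^2=36. Sum = 161.

sqrt(161)


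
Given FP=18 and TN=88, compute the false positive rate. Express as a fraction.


FPR = FP / (FP + TN) = 18 / 106 = 9/53.

9/53


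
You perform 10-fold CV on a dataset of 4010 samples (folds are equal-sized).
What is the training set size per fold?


Each validation fold has 4010/10 = 401 samples. Training set = 4010 - 401 = 3609.

3609


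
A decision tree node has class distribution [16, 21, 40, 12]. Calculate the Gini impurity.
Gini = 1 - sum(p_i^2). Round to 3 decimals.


Total = 89. Proportions: 16/89, 21/89, 40/89, 12/89. sum(p_i^2) = 0.3082. Gini = 1 - 0.3082 = 0.6918, which rounds to 0.692.

0.692


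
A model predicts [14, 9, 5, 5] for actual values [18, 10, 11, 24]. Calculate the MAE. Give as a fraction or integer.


MAE = (1/4) * (|18-14|=4 + |10-9|=1 + |11-5|=6 + |24-5|=19). Sum = 30. MAE = 15/2.

15/2


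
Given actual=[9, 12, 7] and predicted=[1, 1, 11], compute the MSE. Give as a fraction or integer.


MSE = (1/3) * ((9-1)^2=64 + (12-1)^2=121 + (7-11)^2=16). Sum = 201. MSE = 67.

67


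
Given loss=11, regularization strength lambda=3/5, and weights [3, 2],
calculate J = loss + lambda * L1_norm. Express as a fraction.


L1 norm = sum(|w|) = 5. J = 11 + 3/5 * 5 = 14.

14


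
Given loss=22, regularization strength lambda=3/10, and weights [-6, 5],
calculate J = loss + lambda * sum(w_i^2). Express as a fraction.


L2 sq norm = sum(w^2) = 61. J = 22 + 3/10 * 61 = 403/10.

403/10


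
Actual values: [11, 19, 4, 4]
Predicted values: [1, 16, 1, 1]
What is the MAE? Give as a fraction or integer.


MAE = (1/4) * (|11-1|=10 + |19-16|=3 + |4-1|=3 + |4-1|=3). Sum = 19. MAE = 19/4.

19/4


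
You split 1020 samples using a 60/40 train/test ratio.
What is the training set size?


Test set = 1020 * 40% = 408. Training set = 1020 - 408 = 612.

612


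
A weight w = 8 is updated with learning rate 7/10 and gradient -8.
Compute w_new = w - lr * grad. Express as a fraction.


w_new = 8 - 7/10 * -8 = 8 - -28/5 = 68/5.

68/5


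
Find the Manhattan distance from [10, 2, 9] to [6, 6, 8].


d = sum of absolute differences: |10-6|=4 + |2-6|=4 + |9-8|=1 = 9.

9


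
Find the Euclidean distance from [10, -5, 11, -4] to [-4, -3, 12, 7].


d = sqrt(sum of squared differences). (10--4)^2=196, (-5--3)^2=4, (11-12)^2=1, (-4-7)^2=121. Sum = 322.

sqrt(322)


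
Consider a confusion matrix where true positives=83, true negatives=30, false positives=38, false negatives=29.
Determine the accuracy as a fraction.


Accuracy = (TP + TN) / (TP + TN + FP + FN) = (83 + 30) / 180 = 113/180.

113/180


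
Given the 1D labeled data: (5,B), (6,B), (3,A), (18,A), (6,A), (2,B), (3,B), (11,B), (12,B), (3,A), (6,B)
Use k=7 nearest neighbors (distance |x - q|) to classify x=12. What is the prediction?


Distances: |5-12|=7, |6-12|=6, |3-12|=9, |18-12|=6, |6-12|=6, |2-12|=10, |3-12|=9, |11-12|=1, |12-12|=0, |3-12|=9, |6-12|=6. 7 nearest: (12,B), (11,B), (18,A), (6,A), (6,B), (6,B), (5,B). Counts: {'B': 5, 'A': 2}. Majority class: B.

B


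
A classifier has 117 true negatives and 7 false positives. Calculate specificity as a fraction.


Specificity = TN / (TN + FP) = 117 / 124 = 117/124.

117/124


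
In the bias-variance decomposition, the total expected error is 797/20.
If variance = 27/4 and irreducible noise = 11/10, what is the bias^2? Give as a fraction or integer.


Total error = bias^2 + variance + irreducible noise. So bias^2 = 797/20 - 27/4 - 11/10 = 32.

32


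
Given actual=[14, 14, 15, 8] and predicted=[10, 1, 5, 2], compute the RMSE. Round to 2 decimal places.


MSE = 80.2500. RMSE = sqrt(80.2500) = 8.96.

8.96


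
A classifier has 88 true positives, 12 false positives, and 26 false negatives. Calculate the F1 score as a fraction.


Precision = 88/100 = 22/25. Recall = 88/114 = 44/57. F1 = 2*P*R/(P+R) = 88/107.

88/107


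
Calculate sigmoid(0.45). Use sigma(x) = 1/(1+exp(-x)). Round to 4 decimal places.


sigma(0.45) = 1/(1+e^(-0.45)) = 1/(1+0.637628) = 1/1.637628 = 0.6106.

0.6106


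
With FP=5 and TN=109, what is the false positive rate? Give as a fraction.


FPR = FP / (FP + TN) = 5 / 114 = 5/114.

5/114


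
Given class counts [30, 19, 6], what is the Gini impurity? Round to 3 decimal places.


Total = 55. Proportions: 30/55, 19/55, 6/55. sum(p_i^2) = 0.4288. Gini = 1 - 0.4288 = 0.5712, which rounds to 0.571.

0.571


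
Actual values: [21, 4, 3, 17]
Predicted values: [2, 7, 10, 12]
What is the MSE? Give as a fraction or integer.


MSE = (1/4) * ((21-2)^2=361 + (4-7)^2=9 + (3-10)^2=49 + (17-12)^2=25). Sum = 444. MSE = 111.

111


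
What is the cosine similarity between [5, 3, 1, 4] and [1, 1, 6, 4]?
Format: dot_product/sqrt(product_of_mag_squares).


dot = 30. |a|^2 = 51, |b|^2 = 54. cos = 30/sqrt(2754).

30/sqrt(2754)


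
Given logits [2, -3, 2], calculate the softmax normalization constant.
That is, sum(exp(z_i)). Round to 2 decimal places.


Denom = e^2=7.3891 + e^-3=0.0498 + e^2=7.3891. Sum = 14.8280, which rounds to 14.83.

14.83


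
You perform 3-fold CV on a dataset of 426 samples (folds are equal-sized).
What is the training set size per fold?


Each validation fold has 426/3 = 142 samples. Training set = 426 - 142 = 284.

284


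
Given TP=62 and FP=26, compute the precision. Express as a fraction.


Precision = TP / (TP + FP) = 62 / 88 = 31/44.

31/44


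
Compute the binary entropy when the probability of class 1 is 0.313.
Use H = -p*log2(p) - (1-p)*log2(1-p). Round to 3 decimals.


H = -0.313*log2(0.313) - 0.687*log2(0.687) = 0.897.

0.897


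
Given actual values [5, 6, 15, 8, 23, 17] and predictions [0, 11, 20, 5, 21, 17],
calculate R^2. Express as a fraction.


Mean(y) = 37/3. SS_res = 88. SS_tot = 766/3. R^2 = 1 - 88/(766/3) = 251/383.

251/383


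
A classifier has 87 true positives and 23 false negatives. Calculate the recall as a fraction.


Recall = TP / (TP + FN) = 87 / 110 = 87/110.

87/110


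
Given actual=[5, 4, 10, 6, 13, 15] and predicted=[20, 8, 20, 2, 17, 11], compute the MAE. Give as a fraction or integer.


MAE = (1/6) * (|5-20|=15 + |4-8|=4 + |10-20|=10 + |6-2|=4 + |13-17|=4 + |15-11|=4). Sum = 41. MAE = 41/6.

41/6


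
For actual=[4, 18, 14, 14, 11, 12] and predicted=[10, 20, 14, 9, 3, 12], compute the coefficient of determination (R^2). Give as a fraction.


Mean(y) = 73/6. SS_res = 129. SS_tot = 653/6. R^2 = 1 - 129/(653/6) = -121/653.

-121/653


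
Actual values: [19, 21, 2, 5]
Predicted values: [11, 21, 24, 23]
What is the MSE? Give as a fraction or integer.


MSE = (1/4) * ((19-11)^2=64 + (21-21)^2=0 + (2-24)^2=484 + (5-23)^2=324). Sum = 872. MSE = 218.

218
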